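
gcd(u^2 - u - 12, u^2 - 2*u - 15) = u + 3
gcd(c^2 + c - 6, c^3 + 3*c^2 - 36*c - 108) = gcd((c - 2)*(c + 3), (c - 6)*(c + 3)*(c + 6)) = c + 3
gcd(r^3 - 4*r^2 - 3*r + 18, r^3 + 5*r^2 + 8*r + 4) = r + 2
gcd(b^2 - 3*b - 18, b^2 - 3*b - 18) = b^2 - 3*b - 18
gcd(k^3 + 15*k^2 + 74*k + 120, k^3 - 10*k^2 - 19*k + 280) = k + 5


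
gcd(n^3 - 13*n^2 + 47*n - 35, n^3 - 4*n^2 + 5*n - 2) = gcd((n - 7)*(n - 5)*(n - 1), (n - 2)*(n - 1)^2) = n - 1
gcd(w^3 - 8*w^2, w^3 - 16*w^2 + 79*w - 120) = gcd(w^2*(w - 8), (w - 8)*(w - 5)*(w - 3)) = w - 8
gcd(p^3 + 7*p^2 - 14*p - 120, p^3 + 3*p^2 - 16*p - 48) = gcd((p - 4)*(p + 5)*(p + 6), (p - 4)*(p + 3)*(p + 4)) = p - 4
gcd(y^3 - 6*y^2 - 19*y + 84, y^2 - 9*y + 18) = y - 3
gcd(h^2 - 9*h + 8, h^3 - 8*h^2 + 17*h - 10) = h - 1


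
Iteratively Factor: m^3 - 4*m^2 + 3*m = (m)*(m^2 - 4*m + 3) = m*(m - 3)*(m - 1)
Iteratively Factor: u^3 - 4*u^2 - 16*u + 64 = (u - 4)*(u^2 - 16) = (u - 4)^2*(u + 4)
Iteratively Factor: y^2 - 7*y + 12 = (y - 3)*(y - 4)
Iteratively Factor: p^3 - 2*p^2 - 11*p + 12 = (p + 3)*(p^2 - 5*p + 4) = (p - 4)*(p + 3)*(p - 1)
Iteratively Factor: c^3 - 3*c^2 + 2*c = (c - 2)*(c^2 - c) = c*(c - 2)*(c - 1)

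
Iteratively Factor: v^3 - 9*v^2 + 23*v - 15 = (v - 5)*(v^2 - 4*v + 3) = (v - 5)*(v - 1)*(v - 3)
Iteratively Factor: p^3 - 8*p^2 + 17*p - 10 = (p - 2)*(p^2 - 6*p + 5) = (p - 5)*(p - 2)*(p - 1)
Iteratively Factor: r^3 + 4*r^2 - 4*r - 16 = (r + 4)*(r^2 - 4) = (r + 2)*(r + 4)*(r - 2)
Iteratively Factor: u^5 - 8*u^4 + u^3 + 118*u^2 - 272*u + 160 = (u + 4)*(u^4 - 12*u^3 + 49*u^2 - 78*u + 40) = (u - 1)*(u + 4)*(u^3 - 11*u^2 + 38*u - 40) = (u - 2)*(u - 1)*(u + 4)*(u^2 - 9*u + 20) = (u - 4)*(u - 2)*(u - 1)*(u + 4)*(u - 5)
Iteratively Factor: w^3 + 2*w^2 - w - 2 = (w + 2)*(w^2 - 1) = (w + 1)*(w + 2)*(w - 1)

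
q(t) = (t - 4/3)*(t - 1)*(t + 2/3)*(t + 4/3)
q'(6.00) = 799.26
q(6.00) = 1140.74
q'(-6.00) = -870.07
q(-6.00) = 1277.63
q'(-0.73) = 2.07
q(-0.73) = -0.14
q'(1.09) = -0.74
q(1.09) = -0.09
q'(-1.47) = -7.09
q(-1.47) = 0.76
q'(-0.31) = 1.89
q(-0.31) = 0.79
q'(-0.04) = 0.79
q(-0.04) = 1.16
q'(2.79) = 66.04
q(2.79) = 37.16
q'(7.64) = 1688.65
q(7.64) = 3121.39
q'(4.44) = 309.29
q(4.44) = 315.08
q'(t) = (t - 4/3)*(t - 1)*(t + 2/3) + (t - 4/3)*(t - 1)*(t + 4/3) + (t - 4/3)*(t + 2/3)*(t + 4/3) + (t - 1)*(t + 2/3)*(t + 4/3) = 4*t^3 - t^2 - 44*t/9 + 16/27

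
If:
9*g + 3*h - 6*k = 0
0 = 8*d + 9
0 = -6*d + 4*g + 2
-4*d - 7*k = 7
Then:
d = -9/8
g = -35/16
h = 655/112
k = -5/14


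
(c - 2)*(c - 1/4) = c^2 - 9*c/4 + 1/2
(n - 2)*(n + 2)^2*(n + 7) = n^4 + 9*n^3 + 10*n^2 - 36*n - 56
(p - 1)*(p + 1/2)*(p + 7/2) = p^3 + 3*p^2 - 9*p/4 - 7/4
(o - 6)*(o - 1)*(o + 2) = o^3 - 5*o^2 - 8*o + 12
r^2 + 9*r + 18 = (r + 3)*(r + 6)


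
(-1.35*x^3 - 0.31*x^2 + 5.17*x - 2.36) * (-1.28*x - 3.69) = 1.728*x^4 + 5.3783*x^3 - 5.4737*x^2 - 16.0565*x + 8.7084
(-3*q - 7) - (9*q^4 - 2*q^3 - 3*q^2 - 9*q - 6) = -9*q^4 + 2*q^3 + 3*q^2 + 6*q - 1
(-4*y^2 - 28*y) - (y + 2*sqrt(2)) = -4*y^2 - 29*y - 2*sqrt(2)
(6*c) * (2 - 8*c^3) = -48*c^4 + 12*c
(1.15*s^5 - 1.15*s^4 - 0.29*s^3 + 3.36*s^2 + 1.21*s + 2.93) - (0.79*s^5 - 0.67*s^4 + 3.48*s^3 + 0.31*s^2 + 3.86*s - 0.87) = 0.36*s^5 - 0.48*s^4 - 3.77*s^3 + 3.05*s^2 - 2.65*s + 3.8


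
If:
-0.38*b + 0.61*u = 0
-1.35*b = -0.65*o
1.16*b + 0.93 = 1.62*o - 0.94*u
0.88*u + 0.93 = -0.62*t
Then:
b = 0.57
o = 1.19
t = -2.01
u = 0.36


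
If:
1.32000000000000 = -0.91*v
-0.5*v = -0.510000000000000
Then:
No Solution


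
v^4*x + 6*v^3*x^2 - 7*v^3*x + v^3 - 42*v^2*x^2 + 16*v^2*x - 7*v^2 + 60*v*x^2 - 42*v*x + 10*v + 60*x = (v - 5)*(v - 2)*(v + 6*x)*(v*x + 1)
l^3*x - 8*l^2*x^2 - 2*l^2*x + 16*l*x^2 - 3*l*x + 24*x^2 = (l - 3)*(l - 8*x)*(l*x + x)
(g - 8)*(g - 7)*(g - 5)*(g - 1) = g^4 - 21*g^3 + 151*g^2 - 411*g + 280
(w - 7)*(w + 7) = w^2 - 49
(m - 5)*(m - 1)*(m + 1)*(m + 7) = m^4 + 2*m^3 - 36*m^2 - 2*m + 35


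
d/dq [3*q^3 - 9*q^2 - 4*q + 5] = 9*q^2 - 18*q - 4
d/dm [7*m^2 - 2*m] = 14*m - 2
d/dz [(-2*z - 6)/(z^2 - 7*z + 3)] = 2*(z^2 + 6*z - 24)/(z^4 - 14*z^3 + 55*z^2 - 42*z + 9)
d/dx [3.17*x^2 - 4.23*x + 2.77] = 6.34*x - 4.23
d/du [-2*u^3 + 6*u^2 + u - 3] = -6*u^2 + 12*u + 1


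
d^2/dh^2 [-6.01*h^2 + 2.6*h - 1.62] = -12.0200000000000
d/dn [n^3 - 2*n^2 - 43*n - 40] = 3*n^2 - 4*n - 43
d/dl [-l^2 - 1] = -2*l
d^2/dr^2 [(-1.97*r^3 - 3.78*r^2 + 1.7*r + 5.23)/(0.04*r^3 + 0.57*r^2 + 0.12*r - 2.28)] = (1.38777878078145e-17*r^7 + 0.0777359999999998*r^6 + 0.0730559999999985*r^5 - 1.714128*r^4 - 6.49011599999998*r^3 - 14.03451*r^2 - 43.18092*r - 24.625224)/(6.4e-5*r^9 + 0.002736*r^8 + 0.039564*r^7 + 0.190665*r^6 - 0.193212*r^5 - 2.263356*r^4 - 0.310176*r^3 + 8.790768*r^2 + 1.871424*r - 11.852352)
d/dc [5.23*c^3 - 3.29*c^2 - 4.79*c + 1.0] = 15.69*c^2 - 6.58*c - 4.79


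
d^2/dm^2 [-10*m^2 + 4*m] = -20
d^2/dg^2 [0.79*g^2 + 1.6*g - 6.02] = 1.58000000000000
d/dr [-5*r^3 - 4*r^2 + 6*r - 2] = -15*r^2 - 8*r + 6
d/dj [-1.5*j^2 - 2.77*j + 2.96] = -3.0*j - 2.77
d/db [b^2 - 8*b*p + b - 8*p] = 2*b - 8*p + 1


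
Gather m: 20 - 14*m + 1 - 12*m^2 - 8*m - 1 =-12*m^2 - 22*m + 20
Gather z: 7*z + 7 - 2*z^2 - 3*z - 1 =-2*z^2 + 4*z + 6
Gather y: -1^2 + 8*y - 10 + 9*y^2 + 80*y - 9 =9*y^2 + 88*y - 20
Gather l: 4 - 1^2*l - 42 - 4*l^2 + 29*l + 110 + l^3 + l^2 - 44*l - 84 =l^3 - 3*l^2 - 16*l - 12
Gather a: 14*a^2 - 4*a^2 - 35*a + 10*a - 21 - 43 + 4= 10*a^2 - 25*a - 60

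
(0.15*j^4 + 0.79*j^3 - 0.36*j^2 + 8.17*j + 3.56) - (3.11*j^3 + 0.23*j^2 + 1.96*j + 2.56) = 0.15*j^4 - 2.32*j^3 - 0.59*j^2 + 6.21*j + 1.0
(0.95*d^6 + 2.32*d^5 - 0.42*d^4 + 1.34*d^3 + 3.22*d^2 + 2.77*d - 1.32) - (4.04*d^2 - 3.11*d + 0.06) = 0.95*d^6 + 2.32*d^5 - 0.42*d^4 + 1.34*d^3 - 0.82*d^2 + 5.88*d - 1.38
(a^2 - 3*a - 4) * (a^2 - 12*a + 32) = a^4 - 15*a^3 + 64*a^2 - 48*a - 128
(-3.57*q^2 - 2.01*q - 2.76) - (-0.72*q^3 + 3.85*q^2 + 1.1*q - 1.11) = 0.72*q^3 - 7.42*q^2 - 3.11*q - 1.65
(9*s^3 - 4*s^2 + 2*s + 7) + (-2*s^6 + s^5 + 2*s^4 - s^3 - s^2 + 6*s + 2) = -2*s^6 + s^5 + 2*s^4 + 8*s^3 - 5*s^2 + 8*s + 9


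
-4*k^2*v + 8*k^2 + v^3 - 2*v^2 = (-2*k + v)*(2*k + v)*(v - 2)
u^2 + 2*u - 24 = (u - 4)*(u + 6)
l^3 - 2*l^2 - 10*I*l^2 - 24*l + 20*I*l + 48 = (l - 2)*(l - 6*I)*(l - 4*I)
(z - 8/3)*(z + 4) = z^2 + 4*z/3 - 32/3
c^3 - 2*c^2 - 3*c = c*(c - 3)*(c + 1)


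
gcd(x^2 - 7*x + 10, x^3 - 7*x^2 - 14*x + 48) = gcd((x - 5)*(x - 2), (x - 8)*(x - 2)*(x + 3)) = x - 2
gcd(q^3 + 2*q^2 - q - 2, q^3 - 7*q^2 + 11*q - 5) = q - 1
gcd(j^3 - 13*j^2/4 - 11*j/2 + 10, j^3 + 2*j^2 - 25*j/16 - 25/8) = j^2 + 3*j/4 - 5/2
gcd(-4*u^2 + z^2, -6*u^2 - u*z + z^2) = 2*u + z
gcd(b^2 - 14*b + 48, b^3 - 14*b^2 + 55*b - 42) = b - 6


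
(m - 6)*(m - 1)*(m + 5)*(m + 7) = m^4 + 5*m^3 - 43*m^2 - 173*m + 210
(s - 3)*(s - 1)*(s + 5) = s^3 + s^2 - 17*s + 15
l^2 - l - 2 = (l - 2)*(l + 1)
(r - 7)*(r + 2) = r^2 - 5*r - 14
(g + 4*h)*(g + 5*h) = g^2 + 9*g*h + 20*h^2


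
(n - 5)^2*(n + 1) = n^3 - 9*n^2 + 15*n + 25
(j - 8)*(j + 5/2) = j^2 - 11*j/2 - 20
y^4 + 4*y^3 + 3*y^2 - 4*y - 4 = (y - 1)*(y + 1)*(y + 2)^2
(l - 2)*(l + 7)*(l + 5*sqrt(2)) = l^3 + 5*l^2 + 5*sqrt(2)*l^2 - 14*l + 25*sqrt(2)*l - 70*sqrt(2)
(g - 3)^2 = g^2 - 6*g + 9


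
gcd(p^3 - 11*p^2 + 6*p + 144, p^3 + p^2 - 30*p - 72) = p^2 - 3*p - 18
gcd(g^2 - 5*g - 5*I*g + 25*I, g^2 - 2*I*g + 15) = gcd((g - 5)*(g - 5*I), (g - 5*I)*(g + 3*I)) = g - 5*I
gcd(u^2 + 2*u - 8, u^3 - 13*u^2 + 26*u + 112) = 1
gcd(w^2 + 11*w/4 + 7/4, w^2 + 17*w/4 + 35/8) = w + 7/4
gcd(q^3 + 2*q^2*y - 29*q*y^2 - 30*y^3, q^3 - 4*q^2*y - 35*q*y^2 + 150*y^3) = -q^2 - q*y + 30*y^2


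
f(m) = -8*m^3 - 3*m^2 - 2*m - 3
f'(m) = -24*m^2 - 6*m - 2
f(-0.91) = 2.36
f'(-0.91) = -16.41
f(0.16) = -3.43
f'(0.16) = -3.57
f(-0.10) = -2.82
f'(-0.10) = -1.64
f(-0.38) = -2.23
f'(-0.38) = -3.19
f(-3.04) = 200.11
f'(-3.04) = -205.56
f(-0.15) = -2.74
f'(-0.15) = -1.64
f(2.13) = -98.18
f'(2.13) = -123.67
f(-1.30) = 12.11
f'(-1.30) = -34.76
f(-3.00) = 192.00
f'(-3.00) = -200.00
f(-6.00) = 1629.00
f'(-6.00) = -830.00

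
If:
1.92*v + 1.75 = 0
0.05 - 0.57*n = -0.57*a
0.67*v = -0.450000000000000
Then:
No Solution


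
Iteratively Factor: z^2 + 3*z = (z + 3)*(z)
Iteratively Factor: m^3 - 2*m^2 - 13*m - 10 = (m + 1)*(m^2 - 3*m - 10) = (m + 1)*(m + 2)*(m - 5)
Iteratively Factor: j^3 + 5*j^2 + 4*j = (j + 1)*(j^2 + 4*j) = (j + 1)*(j + 4)*(j)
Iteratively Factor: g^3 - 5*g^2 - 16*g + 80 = (g - 5)*(g^2 - 16) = (g - 5)*(g - 4)*(g + 4)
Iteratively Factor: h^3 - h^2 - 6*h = (h + 2)*(h^2 - 3*h) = h*(h + 2)*(h - 3)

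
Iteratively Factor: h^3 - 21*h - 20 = (h - 5)*(h^2 + 5*h + 4) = (h - 5)*(h + 1)*(h + 4)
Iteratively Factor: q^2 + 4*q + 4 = (q + 2)*(q + 2)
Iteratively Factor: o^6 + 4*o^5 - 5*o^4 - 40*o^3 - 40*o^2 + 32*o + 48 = (o - 3)*(o^5 + 7*o^4 + 16*o^3 + 8*o^2 - 16*o - 16) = (o - 3)*(o + 2)*(o^4 + 5*o^3 + 6*o^2 - 4*o - 8) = (o - 3)*(o + 2)^2*(o^3 + 3*o^2 - 4) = (o - 3)*(o + 2)^3*(o^2 + o - 2) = (o - 3)*(o - 1)*(o + 2)^3*(o + 2)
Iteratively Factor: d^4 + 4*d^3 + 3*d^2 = (d + 3)*(d^3 + d^2) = d*(d + 3)*(d^2 + d) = d^2*(d + 3)*(d + 1)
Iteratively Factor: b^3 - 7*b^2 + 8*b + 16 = (b - 4)*(b^2 - 3*b - 4) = (b - 4)*(b + 1)*(b - 4)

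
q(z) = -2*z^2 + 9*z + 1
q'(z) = 9 - 4*z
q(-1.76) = -21.04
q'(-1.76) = 16.04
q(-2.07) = -26.20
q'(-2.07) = 17.28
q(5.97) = -16.55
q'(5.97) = -14.88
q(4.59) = 0.17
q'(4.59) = -9.36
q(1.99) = 10.99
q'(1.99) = 1.04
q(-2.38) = -31.75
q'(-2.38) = 18.52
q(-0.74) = -6.76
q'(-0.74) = 11.96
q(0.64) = 5.94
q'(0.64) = 6.44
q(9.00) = -80.00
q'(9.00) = -27.00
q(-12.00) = -395.00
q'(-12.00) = 57.00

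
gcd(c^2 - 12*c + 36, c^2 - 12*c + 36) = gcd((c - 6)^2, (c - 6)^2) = c^2 - 12*c + 36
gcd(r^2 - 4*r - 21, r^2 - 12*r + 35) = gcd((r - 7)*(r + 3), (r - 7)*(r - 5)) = r - 7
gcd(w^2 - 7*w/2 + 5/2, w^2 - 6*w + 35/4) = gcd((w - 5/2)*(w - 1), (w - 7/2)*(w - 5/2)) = w - 5/2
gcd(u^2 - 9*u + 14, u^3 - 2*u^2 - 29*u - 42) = u - 7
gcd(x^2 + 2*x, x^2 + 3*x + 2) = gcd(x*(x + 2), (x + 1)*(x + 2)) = x + 2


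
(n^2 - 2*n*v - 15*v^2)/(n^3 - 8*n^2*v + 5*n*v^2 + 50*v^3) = (-n - 3*v)/(-n^2 + 3*n*v + 10*v^2)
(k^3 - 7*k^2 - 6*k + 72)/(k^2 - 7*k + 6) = (k^2 - k - 12)/(k - 1)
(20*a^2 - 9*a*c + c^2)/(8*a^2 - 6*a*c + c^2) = (5*a - c)/(2*a - c)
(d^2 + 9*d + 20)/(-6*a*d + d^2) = (-d^2 - 9*d - 20)/(d*(6*a - d))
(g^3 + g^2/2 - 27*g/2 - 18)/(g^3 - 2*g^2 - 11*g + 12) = (g + 3/2)/(g - 1)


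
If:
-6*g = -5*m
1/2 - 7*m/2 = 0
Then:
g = 5/42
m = 1/7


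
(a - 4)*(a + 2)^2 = a^3 - 12*a - 16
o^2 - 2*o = o*(o - 2)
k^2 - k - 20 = (k - 5)*(k + 4)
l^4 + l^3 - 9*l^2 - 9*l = l*(l - 3)*(l + 1)*(l + 3)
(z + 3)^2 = z^2 + 6*z + 9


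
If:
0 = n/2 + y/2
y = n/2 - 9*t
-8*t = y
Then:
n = 0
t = 0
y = 0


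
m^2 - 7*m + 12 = (m - 4)*(m - 3)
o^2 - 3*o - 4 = (o - 4)*(o + 1)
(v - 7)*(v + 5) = v^2 - 2*v - 35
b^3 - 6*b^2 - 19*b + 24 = (b - 8)*(b - 1)*(b + 3)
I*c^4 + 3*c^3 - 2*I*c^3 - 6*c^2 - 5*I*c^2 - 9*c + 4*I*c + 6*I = (c - 3)*(c + 1)*(c - 2*I)*(I*c + 1)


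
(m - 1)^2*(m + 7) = m^3 + 5*m^2 - 13*m + 7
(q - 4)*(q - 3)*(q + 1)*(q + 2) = q^4 - 4*q^3 - 7*q^2 + 22*q + 24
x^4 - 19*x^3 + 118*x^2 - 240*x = x*(x - 8)*(x - 6)*(x - 5)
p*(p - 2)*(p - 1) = p^3 - 3*p^2 + 2*p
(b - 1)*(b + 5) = b^2 + 4*b - 5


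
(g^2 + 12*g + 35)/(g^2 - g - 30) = (g + 7)/(g - 6)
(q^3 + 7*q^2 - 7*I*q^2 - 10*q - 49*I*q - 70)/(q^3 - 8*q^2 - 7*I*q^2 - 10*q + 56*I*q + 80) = (q + 7)/(q - 8)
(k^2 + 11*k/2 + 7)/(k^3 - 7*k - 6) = (k + 7/2)/(k^2 - 2*k - 3)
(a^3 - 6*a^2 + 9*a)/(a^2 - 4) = a*(a^2 - 6*a + 9)/(a^2 - 4)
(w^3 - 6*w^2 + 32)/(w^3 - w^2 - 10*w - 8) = (w - 4)/(w + 1)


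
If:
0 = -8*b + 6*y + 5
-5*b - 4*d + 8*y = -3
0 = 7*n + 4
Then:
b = 3*y/4 + 5/8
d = 17*y/16 - 1/32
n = -4/7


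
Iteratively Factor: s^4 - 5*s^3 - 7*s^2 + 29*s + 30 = (s + 1)*(s^3 - 6*s^2 - s + 30) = (s + 1)*(s + 2)*(s^2 - 8*s + 15) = (s - 5)*(s + 1)*(s + 2)*(s - 3)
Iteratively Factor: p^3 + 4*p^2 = (p)*(p^2 + 4*p) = p^2*(p + 4)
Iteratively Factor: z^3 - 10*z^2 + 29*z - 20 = (z - 1)*(z^2 - 9*z + 20) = (z - 5)*(z - 1)*(z - 4)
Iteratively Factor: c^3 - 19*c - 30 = (c + 3)*(c^2 - 3*c - 10) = (c + 2)*(c + 3)*(c - 5)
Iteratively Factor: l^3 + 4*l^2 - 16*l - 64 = (l + 4)*(l^2 - 16) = (l - 4)*(l + 4)*(l + 4)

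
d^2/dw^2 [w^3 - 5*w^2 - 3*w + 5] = 6*w - 10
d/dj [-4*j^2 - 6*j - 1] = -8*j - 6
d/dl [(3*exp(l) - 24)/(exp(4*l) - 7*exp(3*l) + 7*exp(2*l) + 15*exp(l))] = 3*(-3*exp(4*l) + 46*exp(3*l) - 175*exp(2*l) + 112*exp(l) + 120)*exp(-l)/(exp(6*l) - 14*exp(5*l) + 63*exp(4*l) - 68*exp(3*l) - 161*exp(2*l) + 210*exp(l) + 225)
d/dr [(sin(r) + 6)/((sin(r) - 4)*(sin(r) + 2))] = (-12*sin(r) + cos(r)^2 + 3)*cos(r)/((sin(r) - 4)^2*(sin(r) + 2)^2)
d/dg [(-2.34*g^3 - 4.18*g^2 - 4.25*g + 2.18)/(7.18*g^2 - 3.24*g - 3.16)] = (-16.8012*g^4 + 15.1632*g^3 + 66.2414*g^2 - 4.8872*g + 20.4932)/(51.5524*g^4 - 46.5264*g^3 - 34.88*g^2 + 20.4768*g + 9.9856)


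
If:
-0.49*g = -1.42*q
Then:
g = 2.89795918367347*q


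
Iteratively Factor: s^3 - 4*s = (s - 2)*(s^2 + 2*s) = s*(s - 2)*(s + 2)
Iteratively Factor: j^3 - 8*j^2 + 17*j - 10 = (j - 5)*(j^2 - 3*j + 2) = (j - 5)*(j - 1)*(j - 2)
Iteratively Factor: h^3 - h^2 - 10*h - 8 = (h + 1)*(h^2 - 2*h - 8) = (h + 1)*(h + 2)*(h - 4)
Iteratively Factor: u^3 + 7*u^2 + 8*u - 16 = (u + 4)*(u^2 + 3*u - 4) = (u + 4)^2*(u - 1)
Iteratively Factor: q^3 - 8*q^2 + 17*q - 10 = (q - 1)*(q^2 - 7*q + 10) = (q - 5)*(q - 1)*(q - 2)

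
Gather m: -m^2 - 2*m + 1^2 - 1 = -m^2 - 2*m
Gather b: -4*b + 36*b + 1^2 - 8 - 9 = 32*b - 16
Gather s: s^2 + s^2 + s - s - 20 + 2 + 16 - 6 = 2*s^2 - 8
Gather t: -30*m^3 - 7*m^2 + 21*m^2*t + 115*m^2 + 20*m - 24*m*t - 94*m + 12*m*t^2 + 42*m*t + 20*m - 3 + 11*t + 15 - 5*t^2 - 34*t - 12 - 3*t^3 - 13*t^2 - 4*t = -30*m^3 + 108*m^2 - 54*m - 3*t^3 + t^2*(12*m - 18) + t*(21*m^2 + 18*m - 27)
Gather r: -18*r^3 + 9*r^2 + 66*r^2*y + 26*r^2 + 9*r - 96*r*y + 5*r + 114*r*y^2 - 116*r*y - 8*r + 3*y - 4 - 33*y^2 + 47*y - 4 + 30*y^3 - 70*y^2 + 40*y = -18*r^3 + r^2*(66*y + 35) + r*(114*y^2 - 212*y + 6) + 30*y^3 - 103*y^2 + 90*y - 8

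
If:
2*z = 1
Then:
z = 1/2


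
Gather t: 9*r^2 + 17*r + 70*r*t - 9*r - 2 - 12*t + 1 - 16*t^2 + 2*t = 9*r^2 + 8*r - 16*t^2 + t*(70*r - 10) - 1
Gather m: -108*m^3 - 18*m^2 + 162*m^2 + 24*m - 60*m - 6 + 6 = -108*m^3 + 144*m^2 - 36*m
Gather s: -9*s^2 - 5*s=-9*s^2 - 5*s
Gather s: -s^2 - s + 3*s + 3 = -s^2 + 2*s + 3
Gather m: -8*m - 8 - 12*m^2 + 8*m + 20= 12 - 12*m^2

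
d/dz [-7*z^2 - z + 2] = -14*z - 1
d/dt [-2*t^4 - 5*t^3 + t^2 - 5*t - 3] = -8*t^3 - 15*t^2 + 2*t - 5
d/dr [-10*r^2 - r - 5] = -20*r - 1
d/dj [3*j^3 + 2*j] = 9*j^2 + 2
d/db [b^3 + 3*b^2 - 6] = 3*b*(b + 2)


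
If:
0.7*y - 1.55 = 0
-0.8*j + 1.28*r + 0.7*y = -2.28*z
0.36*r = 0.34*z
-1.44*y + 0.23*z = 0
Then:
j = 62.40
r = 13.09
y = 2.21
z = 13.86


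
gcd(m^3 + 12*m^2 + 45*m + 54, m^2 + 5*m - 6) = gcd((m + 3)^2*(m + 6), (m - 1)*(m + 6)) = m + 6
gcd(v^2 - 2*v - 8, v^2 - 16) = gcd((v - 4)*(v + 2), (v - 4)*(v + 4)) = v - 4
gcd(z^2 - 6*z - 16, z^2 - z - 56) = z - 8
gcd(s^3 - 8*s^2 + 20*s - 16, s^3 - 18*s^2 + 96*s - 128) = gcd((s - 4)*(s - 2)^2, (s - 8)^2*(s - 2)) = s - 2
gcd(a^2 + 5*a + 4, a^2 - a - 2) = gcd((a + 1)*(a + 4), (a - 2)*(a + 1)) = a + 1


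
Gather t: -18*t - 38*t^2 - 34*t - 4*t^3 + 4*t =-4*t^3 - 38*t^2 - 48*t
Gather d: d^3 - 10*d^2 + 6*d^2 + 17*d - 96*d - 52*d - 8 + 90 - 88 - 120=d^3 - 4*d^2 - 131*d - 126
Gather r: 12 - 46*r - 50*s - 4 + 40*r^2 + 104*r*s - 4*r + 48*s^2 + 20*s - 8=40*r^2 + r*(104*s - 50) + 48*s^2 - 30*s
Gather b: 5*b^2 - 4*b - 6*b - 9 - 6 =5*b^2 - 10*b - 15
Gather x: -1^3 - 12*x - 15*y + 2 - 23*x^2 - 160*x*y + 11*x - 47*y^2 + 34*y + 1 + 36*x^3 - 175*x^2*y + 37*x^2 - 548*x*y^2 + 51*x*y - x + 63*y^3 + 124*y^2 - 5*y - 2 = 36*x^3 + x^2*(14 - 175*y) + x*(-548*y^2 - 109*y - 2) + 63*y^3 + 77*y^2 + 14*y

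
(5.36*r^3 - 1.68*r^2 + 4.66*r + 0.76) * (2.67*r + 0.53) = 14.3112*r^4 - 1.6448*r^3 + 11.5518*r^2 + 4.499*r + 0.4028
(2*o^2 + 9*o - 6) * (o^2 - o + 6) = 2*o^4 + 7*o^3 - 3*o^2 + 60*o - 36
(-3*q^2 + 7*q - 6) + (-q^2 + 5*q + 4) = -4*q^2 + 12*q - 2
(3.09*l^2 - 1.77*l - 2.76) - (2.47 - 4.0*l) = 3.09*l^2 + 2.23*l - 5.23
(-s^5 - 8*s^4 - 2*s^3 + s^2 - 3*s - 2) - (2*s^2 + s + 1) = -s^5 - 8*s^4 - 2*s^3 - s^2 - 4*s - 3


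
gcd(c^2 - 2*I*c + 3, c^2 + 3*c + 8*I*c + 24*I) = 1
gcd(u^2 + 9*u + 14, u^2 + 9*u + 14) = u^2 + 9*u + 14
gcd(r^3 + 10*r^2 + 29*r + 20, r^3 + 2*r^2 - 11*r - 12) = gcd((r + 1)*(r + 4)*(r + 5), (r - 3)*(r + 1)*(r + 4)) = r^2 + 5*r + 4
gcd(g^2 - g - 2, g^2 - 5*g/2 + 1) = g - 2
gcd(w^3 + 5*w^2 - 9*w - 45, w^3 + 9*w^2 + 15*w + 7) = 1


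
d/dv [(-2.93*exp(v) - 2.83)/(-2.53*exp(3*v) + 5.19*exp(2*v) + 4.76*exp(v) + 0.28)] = (-14.8258*exp(3*v) - 6.273*exp(2*v) + 29.3754*exp(v) + 12.6504)*exp(v)/(6.4009*exp(6*v) - 26.2614*exp(5*v) + 2.85050000000001*exp(4*v) + 47.992*exp(3*v) + 25.564*exp(2*v) + 2.6656*exp(v) + 0.0784)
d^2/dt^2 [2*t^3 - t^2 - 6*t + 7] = 12*t - 2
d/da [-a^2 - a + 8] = -2*a - 1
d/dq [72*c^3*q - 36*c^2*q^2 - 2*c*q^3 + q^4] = 72*c^3 - 72*c^2*q - 6*c*q^2 + 4*q^3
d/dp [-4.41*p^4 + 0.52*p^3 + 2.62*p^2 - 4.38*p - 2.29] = -17.64*p^3 + 1.56*p^2 + 5.24*p - 4.38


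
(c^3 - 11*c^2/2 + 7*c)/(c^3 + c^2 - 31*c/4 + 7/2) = 2*c*(2*c - 7)/(4*c^2 + 12*c - 7)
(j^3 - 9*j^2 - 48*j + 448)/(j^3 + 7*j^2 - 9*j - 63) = (j^2 - 16*j + 64)/(j^2 - 9)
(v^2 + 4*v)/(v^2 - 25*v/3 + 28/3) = 3*v*(v + 4)/(3*v^2 - 25*v + 28)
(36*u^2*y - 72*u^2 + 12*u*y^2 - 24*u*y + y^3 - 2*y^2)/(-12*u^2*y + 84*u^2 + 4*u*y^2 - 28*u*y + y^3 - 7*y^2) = (6*u*y - 12*u + y^2 - 2*y)/(-2*u*y + 14*u + y^2 - 7*y)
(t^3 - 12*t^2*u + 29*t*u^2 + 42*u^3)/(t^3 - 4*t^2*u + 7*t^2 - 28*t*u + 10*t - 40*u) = (t^3 - 12*t^2*u + 29*t*u^2 + 42*u^3)/(t^3 - 4*t^2*u + 7*t^2 - 28*t*u + 10*t - 40*u)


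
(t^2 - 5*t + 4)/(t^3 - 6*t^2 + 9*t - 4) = 1/(t - 1)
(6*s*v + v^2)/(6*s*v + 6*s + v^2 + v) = v/(v + 1)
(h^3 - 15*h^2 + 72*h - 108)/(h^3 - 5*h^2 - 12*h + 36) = (h^2 - 9*h + 18)/(h^2 + h - 6)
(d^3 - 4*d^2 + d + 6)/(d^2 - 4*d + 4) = (d^2 - 2*d - 3)/(d - 2)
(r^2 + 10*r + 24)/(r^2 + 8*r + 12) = (r + 4)/(r + 2)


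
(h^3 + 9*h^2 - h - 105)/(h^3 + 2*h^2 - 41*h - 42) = (h^2 + 2*h - 15)/(h^2 - 5*h - 6)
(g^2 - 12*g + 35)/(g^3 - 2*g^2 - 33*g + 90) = (g - 7)/(g^2 + 3*g - 18)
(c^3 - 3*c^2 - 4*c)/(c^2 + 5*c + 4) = c*(c - 4)/(c + 4)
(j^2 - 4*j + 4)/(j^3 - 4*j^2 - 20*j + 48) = (j - 2)/(j^2 - 2*j - 24)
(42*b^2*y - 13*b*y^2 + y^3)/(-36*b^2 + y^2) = y*(-7*b + y)/(6*b + y)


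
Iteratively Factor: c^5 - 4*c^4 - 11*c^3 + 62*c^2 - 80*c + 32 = (c + 4)*(c^4 - 8*c^3 + 21*c^2 - 22*c + 8) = (c - 2)*(c + 4)*(c^3 - 6*c^2 + 9*c - 4) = (c - 4)*(c - 2)*(c + 4)*(c^2 - 2*c + 1) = (c - 4)*(c - 2)*(c - 1)*(c + 4)*(c - 1)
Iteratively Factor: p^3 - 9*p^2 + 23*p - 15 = (p - 1)*(p^2 - 8*p + 15) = (p - 5)*(p - 1)*(p - 3)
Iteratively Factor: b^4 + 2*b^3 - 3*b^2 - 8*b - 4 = (b - 2)*(b^3 + 4*b^2 + 5*b + 2) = (b - 2)*(b + 2)*(b^2 + 2*b + 1) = (b - 2)*(b + 1)*(b + 2)*(b + 1)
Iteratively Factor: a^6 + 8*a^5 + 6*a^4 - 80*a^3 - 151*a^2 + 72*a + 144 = (a + 1)*(a^5 + 7*a^4 - a^3 - 79*a^2 - 72*a + 144) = (a - 1)*(a + 1)*(a^4 + 8*a^3 + 7*a^2 - 72*a - 144) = (a - 1)*(a + 1)*(a + 4)*(a^3 + 4*a^2 - 9*a - 36) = (a - 1)*(a + 1)*(a + 3)*(a + 4)*(a^2 + a - 12) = (a - 1)*(a + 1)*(a + 3)*(a + 4)^2*(a - 3)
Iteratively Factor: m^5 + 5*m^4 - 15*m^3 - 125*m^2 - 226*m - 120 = (m + 3)*(m^4 + 2*m^3 - 21*m^2 - 62*m - 40) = (m + 2)*(m + 3)*(m^3 - 21*m - 20) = (m + 1)*(m + 2)*(m + 3)*(m^2 - m - 20) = (m - 5)*(m + 1)*(m + 2)*(m + 3)*(m + 4)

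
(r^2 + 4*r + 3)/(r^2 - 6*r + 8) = (r^2 + 4*r + 3)/(r^2 - 6*r + 8)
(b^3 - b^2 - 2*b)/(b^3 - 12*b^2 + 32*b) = (b^2 - b - 2)/(b^2 - 12*b + 32)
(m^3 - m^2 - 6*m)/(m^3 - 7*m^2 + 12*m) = (m + 2)/(m - 4)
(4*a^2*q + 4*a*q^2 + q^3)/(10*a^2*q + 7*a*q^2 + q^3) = (2*a + q)/(5*a + q)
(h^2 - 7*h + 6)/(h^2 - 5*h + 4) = (h - 6)/(h - 4)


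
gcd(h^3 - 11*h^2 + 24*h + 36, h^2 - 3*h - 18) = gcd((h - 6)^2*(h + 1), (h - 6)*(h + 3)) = h - 6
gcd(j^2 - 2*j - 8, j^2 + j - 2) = j + 2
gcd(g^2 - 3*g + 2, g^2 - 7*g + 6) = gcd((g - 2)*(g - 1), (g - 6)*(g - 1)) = g - 1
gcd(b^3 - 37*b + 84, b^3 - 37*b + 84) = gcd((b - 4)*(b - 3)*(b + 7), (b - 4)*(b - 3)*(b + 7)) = b^3 - 37*b + 84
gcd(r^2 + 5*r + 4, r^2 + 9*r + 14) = 1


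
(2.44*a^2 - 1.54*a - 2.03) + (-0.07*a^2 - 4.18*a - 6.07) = 2.37*a^2 - 5.72*a - 8.1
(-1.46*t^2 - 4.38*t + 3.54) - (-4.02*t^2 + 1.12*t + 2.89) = 2.56*t^2 - 5.5*t + 0.65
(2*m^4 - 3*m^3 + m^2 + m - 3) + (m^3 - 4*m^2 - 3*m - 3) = 2*m^4 - 2*m^3 - 3*m^2 - 2*m - 6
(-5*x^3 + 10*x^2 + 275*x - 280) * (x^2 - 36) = -5*x^5 + 10*x^4 + 455*x^3 - 640*x^2 - 9900*x + 10080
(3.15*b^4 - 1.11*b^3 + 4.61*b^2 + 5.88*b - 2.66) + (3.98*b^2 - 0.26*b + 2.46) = 3.15*b^4 - 1.11*b^3 + 8.59*b^2 + 5.62*b - 0.2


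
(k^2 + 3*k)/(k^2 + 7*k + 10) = k*(k + 3)/(k^2 + 7*k + 10)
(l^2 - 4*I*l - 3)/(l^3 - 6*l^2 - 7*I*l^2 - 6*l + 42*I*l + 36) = (l - 3*I)/(l^2 - 6*l*(1 + I) + 36*I)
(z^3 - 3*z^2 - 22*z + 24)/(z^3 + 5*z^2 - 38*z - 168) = (z - 1)/(z + 7)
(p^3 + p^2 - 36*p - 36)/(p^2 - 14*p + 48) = (p^2 + 7*p + 6)/(p - 8)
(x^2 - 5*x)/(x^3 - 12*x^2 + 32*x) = (x - 5)/(x^2 - 12*x + 32)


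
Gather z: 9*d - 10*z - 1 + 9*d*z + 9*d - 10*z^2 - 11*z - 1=18*d - 10*z^2 + z*(9*d - 21) - 2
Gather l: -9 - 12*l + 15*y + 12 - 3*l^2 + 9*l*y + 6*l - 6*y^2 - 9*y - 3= -3*l^2 + l*(9*y - 6) - 6*y^2 + 6*y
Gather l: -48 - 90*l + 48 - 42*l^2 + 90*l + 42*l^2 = 0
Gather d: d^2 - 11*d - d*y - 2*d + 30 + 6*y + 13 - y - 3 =d^2 + d*(-y - 13) + 5*y + 40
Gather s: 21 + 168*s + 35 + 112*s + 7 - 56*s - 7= 224*s + 56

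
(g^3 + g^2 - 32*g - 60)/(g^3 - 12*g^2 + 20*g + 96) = (g + 5)/(g - 8)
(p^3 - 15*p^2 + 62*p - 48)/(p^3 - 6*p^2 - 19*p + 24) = (p - 6)/(p + 3)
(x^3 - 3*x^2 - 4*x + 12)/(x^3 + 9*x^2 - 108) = (x^2 - 4)/(x^2 + 12*x + 36)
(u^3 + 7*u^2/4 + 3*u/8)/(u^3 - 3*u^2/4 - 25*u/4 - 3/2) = u*(2*u + 3)/(2*(u^2 - u - 6))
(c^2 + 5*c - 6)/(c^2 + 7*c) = (c^2 + 5*c - 6)/(c*(c + 7))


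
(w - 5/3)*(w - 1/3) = w^2 - 2*w + 5/9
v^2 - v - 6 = (v - 3)*(v + 2)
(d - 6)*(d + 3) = d^2 - 3*d - 18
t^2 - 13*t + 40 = (t - 8)*(t - 5)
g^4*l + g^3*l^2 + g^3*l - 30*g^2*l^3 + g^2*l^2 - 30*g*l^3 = g*(g - 5*l)*(g + 6*l)*(g*l + l)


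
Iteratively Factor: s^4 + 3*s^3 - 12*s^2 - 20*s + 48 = (s + 4)*(s^3 - s^2 - 8*s + 12) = (s + 3)*(s + 4)*(s^2 - 4*s + 4) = (s - 2)*(s + 3)*(s + 4)*(s - 2)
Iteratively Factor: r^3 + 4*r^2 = (r)*(r^2 + 4*r) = r*(r + 4)*(r)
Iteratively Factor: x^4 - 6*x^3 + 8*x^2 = (x - 2)*(x^3 - 4*x^2) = (x - 4)*(x - 2)*(x^2) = x*(x - 4)*(x - 2)*(x)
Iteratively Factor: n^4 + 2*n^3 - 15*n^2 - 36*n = (n + 3)*(n^3 - n^2 - 12*n) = n*(n + 3)*(n^2 - n - 12) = n*(n - 4)*(n + 3)*(n + 3)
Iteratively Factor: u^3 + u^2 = (u + 1)*(u^2) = u*(u + 1)*(u)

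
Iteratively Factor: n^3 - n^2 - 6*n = (n)*(n^2 - n - 6) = n*(n - 3)*(n + 2)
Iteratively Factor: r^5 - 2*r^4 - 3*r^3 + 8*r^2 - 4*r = (r - 2)*(r^4 - 3*r^2 + 2*r) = r*(r - 2)*(r^3 - 3*r + 2) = r*(r - 2)*(r - 1)*(r^2 + r - 2) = r*(r - 2)*(r - 1)*(r + 2)*(r - 1)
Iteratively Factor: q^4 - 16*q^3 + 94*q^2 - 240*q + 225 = (q - 3)*(q^3 - 13*q^2 + 55*q - 75) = (q - 5)*(q - 3)*(q^2 - 8*q + 15) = (q - 5)^2*(q - 3)*(q - 3)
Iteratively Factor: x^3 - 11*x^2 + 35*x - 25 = (x - 5)*(x^2 - 6*x + 5) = (x - 5)*(x - 1)*(x - 5)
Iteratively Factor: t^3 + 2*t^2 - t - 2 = (t + 2)*(t^2 - 1) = (t - 1)*(t + 2)*(t + 1)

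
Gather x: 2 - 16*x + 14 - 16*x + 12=28 - 32*x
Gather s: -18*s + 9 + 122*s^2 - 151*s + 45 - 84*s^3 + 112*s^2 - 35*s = -84*s^3 + 234*s^2 - 204*s + 54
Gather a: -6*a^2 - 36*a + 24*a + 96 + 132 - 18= -6*a^2 - 12*a + 210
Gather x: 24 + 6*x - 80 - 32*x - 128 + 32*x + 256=6*x + 72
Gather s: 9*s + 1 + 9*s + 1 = 18*s + 2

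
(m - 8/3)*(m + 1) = m^2 - 5*m/3 - 8/3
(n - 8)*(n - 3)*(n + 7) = n^3 - 4*n^2 - 53*n + 168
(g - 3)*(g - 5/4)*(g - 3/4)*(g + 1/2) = g^4 - 9*g^3/2 + 71*g^2/16 + 21*g/32 - 45/32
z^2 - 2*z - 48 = (z - 8)*(z + 6)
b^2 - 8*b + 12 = (b - 6)*(b - 2)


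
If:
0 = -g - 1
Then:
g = -1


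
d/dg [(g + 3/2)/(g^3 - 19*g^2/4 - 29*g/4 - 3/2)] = 2*(-16*g^3 + 2*g^2 + 114*g + 75)/(16*g^6 - 152*g^5 + 129*g^4 + 1054*g^3 + 1069*g^2 + 348*g + 36)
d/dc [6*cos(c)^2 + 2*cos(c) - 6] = -2*(6*cos(c) + 1)*sin(c)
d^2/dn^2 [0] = 0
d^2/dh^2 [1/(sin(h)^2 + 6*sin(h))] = 2*(-2*sin(h) - 9 - 15/sin(h) + 18/sin(h)^2 + 36/sin(h)^3)/(sin(h) + 6)^3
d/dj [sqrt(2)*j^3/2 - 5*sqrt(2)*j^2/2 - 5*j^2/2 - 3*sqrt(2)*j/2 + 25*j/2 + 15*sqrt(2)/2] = 3*sqrt(2)*j^2/2 - 5*sqrt(2)*j - 5*j - 3*sqrt(2)/2 + 25/2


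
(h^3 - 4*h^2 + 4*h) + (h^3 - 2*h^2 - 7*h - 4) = 2*h^3 - 6*h^2 - 3*h - 4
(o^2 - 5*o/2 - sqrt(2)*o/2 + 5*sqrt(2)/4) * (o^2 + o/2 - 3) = o^4 - 2*o^3 - sqrt(2)*o^3/2 - 17*o^2/4 + sqrt(2)*o^2 + 17*sqrt(2)*o/8 + 15*o/2 - 15*sqrt(2)/4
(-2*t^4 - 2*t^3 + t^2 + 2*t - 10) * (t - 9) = -2*t^5 + 16*t^4 + 19*t^3 - 7*t^2 - 28*t + 90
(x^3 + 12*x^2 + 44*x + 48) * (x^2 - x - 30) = x^5 + 11*x^4 + 2*x^3 - 356*x^2 - 1368*x - 1440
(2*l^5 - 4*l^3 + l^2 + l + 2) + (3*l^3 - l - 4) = 2*l^5 - l^3 + l^2 - 2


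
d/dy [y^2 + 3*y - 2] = 2*y + 3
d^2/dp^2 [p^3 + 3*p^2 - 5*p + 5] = 6*p + 6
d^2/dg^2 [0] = 0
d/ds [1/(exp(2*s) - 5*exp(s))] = (5 - 2*exp(s))*exp(-s)/(exp(s) - 5)^2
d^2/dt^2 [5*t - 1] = 0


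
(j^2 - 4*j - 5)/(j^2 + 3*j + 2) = (j - 5)/(j + 2)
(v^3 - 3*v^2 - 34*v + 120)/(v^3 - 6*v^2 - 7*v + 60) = (v + 6)/(v + 3)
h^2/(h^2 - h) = h/(h - 1)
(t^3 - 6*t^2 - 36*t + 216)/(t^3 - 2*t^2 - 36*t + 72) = (t - 6)/(t - 2)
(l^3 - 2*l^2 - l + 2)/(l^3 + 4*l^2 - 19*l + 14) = (l + 1)/(l + 7)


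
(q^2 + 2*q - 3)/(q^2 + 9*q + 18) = (q - 1)/(q + 6)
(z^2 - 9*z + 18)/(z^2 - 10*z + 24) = (z - 3)/(z - 4)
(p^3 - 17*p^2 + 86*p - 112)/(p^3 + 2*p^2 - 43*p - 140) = (p^2 - 10*p + 16)/(p^2 + 9*p + 20)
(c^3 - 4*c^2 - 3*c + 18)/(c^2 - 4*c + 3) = (c^2 - c - 6)/(c - 1)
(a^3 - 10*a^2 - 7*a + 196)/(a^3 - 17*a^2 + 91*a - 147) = (a + 4)/(a - 3)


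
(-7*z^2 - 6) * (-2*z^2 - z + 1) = 14*z^4 + 7*z^3 + 5*z^2 + 6*z - 6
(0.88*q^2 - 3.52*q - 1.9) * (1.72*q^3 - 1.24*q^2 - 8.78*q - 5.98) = 1.5136*q^5 - 7.1456*q^4 - 6.6296*q^3 + 27.9992*q^2 + 37.7316*q + 11.362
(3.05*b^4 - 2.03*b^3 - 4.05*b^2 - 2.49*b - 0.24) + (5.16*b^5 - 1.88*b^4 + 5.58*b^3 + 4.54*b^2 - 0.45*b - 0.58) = 5.16*b^5 + 1.17*b^4 + 3.55*b^3 + 0.49*b^2 - 2.94*b - 0.82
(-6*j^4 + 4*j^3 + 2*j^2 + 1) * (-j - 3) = 6*j^5 + 14*j^4 - 14*j^3 - 6*j^2 - j - 3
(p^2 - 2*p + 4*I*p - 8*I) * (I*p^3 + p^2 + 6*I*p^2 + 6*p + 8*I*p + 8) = I*p^5 - 3*p^4 + 4*I*p^4 - 12*p^3 + 12*p^2 + 48*p - 16*I*p - 64*I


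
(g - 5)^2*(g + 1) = g^3 - 9*g^2 + 15*g + 25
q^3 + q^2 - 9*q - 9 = (q - 3)*(q + 1)*(q + 3)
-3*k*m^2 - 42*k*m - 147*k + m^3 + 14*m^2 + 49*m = (-3*k + m)*(m + 7)^2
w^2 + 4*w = w*(w + 4)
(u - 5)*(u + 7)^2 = u^3 + 9*u^2 - 21*u - 245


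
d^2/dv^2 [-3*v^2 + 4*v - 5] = -6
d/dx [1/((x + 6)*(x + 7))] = (-2*x - 13)/(x^4 + 26*x^3 + 253*x^2 + 1092*x + 1764)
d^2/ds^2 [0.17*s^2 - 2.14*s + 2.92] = 0.340000000000000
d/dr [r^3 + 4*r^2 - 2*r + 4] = 3*r^2 + 8*r - 2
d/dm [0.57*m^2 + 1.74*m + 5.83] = 1.14*m + 1.74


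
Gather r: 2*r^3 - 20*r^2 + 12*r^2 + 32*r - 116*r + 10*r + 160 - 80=2*r^3 - 8*r^2 - 74*r + 80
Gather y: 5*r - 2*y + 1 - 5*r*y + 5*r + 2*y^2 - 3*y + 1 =10*r + 2*y^2 + y*(-5*r - 5) + 2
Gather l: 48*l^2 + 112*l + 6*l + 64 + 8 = 48*l^2 + 118*l + 72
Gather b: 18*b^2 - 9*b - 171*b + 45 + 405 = 18*b^2 - 180*b + 450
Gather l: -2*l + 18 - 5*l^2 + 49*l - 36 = -5*l^2 + 47*l - 18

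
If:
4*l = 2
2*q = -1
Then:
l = 1/2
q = -1/2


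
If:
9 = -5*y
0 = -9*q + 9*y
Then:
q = -9/5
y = -9/5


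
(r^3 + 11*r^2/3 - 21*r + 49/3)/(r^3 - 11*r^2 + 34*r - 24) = (3*r^2 + 14*r - 49)/(3*(r^2 - 10*r + 24))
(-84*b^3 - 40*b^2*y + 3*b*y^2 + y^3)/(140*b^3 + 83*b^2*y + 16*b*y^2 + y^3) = (-12*b^2 - 4*b*y + y^2)/(20*b^2 + 9*b*y + y^2)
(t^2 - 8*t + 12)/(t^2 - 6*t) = (t - 2)/t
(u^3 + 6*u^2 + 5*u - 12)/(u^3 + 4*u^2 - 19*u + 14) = (u^2 + 7*u + 12)/(u^2 + 5*u - 14)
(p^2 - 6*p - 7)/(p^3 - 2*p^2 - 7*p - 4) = (p - 7)/(p^2 - 3*p - 4)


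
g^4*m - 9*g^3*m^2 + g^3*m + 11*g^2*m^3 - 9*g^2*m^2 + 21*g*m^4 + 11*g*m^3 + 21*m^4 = (g - 7*m)*(g - 3*m)*(g + m)*(g*m + m)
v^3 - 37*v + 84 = (v - 4)*(v - 3)*(v + 7)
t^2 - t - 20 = (t - 5)*(t + 4)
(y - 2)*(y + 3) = y^2 + y - 6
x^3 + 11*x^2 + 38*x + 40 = (x + 2)*(x + 4)*(x + 5)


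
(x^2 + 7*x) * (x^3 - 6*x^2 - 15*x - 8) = x^5 + x^4 - 57*x^3 - 113*x^2 - 56*x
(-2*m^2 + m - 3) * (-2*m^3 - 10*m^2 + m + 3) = 4*m^5 + 18*m^4 - 6*m^3 + 25*m^2 - 9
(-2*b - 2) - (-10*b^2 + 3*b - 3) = 10*b^2 - 5*b + 1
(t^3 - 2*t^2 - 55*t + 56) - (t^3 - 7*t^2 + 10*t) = 5*t^2 - 65*t + 56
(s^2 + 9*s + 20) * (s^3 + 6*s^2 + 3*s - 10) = s^5 + 15*s^4 + 77*s^3 + 137*s^2 - 30*s - 200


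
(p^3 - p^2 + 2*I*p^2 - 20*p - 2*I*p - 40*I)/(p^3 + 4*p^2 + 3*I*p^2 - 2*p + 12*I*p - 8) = (p - 5)/(p + I)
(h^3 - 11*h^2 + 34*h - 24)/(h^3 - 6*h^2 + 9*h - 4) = (h - 6)/(h - 1)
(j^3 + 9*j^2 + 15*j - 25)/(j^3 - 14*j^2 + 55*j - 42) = (j^2 + 10*j + 25)/(j^2 - 13*j + 42)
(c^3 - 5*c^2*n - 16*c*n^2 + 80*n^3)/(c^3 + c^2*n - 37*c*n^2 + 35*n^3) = (c^2 - 16*n^2)/(c^2 + 6*c*n - 7*n^2)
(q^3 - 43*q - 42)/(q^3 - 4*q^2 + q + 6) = (q^2 - q - 42)/(q^2 - 5*q + 6)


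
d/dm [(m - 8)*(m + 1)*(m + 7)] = 3*m^2 - 57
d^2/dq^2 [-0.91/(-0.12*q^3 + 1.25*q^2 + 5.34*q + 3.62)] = ((2.275 - 0.6552*q)*(-0.12*q^3 + 1.25*q^2 + 5.34*q + 3.62) - 0.91*(-0.72*q^2 + 5.0*q + 10.68)*(-0.36*q^2 + 2.5*q + 5.34))/(-0.12*q^3 + 1.25*q^2 + 5.34*q + 3.62)^3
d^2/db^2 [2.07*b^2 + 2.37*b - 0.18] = 4.14000000000000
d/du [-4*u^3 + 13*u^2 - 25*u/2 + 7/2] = -12*u^2 + 26*u - 25/2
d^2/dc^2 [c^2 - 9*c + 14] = 2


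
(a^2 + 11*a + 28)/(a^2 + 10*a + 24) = (a + 7)/(a + 6)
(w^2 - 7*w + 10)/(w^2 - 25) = (w - 2)/(w + 5)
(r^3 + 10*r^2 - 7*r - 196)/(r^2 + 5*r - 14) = (r^2 + 3*r - 28)/(r - 2)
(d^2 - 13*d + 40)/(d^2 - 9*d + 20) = (d - 8)/(d - 4)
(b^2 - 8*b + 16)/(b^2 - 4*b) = (b - 4)/b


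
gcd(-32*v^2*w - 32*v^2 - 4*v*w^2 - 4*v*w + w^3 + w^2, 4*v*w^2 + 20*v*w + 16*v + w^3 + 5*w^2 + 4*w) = 4*v*w + 4*v + w^2 + w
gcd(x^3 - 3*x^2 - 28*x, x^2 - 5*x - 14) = x - 7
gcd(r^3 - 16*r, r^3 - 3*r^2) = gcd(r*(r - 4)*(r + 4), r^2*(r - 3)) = r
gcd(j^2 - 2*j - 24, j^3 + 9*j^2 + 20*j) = j + 4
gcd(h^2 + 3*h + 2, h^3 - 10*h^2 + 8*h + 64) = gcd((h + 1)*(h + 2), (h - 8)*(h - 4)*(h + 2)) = h + 2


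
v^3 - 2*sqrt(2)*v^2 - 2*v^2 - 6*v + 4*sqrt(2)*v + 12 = (v - 2)*(v - 3*sqrt(2))*(v + sqrt(2))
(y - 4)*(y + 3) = y^2 - y - 12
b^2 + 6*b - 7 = (b - 1)*(b + 7)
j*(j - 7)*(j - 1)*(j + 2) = j^4 - 6*j^3 - 9*j^2 + 14*j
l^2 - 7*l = l*(l - 7)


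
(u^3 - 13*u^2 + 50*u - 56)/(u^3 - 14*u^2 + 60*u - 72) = (u^2 - 11*u + 28)/(u^2 - 12*u + 36)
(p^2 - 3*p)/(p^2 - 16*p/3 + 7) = 3*p/(3*p - 7)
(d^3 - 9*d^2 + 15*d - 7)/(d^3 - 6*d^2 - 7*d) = (d^2 - 2*d + 1)/(d*(d + 1))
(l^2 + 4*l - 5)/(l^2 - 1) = (l + 5)/(l + 1)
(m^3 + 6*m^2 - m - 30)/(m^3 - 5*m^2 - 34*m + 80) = (m + 3)/(m - 8)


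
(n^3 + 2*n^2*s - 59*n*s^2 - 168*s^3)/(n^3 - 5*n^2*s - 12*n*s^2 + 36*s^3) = (n^2 - n*s - 56*s^2)/(n^2 - 8*n*s + 12*s^2)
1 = 1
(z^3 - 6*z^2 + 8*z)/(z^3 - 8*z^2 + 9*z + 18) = z*(z^2 - 6*z + 8)/(z^3 - 8*z^2 + 9*z + 18)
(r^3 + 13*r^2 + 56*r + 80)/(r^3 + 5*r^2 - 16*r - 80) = (r + 4)/(r - 4)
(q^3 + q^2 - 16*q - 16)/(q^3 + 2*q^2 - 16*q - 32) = (q + 1)/(q + 2)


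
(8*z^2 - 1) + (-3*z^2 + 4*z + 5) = 5*z^2 + 4*z + 4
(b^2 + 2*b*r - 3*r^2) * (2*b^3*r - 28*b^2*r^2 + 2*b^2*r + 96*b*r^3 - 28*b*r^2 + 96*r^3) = 2*b^5*r - 24*b^4*r^2 + 2*b^4*r + 34*b^3*r^3 - 24*b^3*r^2 + 276*b^2*r^4 + 34*b^2*r^3 - 288*b*r^5 + 276*b*r^4 - 288*r^5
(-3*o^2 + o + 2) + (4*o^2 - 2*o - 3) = o^2 - o - 1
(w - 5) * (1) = w - 5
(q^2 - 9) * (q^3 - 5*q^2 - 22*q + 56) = q^5 - 5*q^4 - 31*q^3 + 101*q^2 + 198*q - 504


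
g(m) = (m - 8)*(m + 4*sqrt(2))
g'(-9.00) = -20.34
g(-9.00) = 56.83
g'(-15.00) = -32.34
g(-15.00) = 214.89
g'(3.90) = 5.46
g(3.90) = -39.18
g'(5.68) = 9.02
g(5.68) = -26.30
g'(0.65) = -1.04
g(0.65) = -46.36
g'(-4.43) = -11.20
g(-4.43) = -15.25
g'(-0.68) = -3.70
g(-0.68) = -43.20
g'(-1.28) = -4.90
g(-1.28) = -40.62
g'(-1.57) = -5.48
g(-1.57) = -39.11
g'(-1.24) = -4.82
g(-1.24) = -40.81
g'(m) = 2*m - 8 + 4*sqrt(2)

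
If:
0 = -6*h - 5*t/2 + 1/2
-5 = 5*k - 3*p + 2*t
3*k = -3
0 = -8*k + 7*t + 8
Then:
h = 29/28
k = -1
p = -32/21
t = -16/7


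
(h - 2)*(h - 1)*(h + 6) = h^3 + 3*h^2 - 16*h + 12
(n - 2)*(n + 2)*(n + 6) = n^3 + 6*n^2 - 4*n - 24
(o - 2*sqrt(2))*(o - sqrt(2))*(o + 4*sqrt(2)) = o^3 + sqrt(2)*o^2 - 20*o + 16*sqrt(2)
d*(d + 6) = d^2 + 6*d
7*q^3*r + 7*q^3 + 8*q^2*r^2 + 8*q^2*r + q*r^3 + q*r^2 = (q + r)*(7*q + r)*(q*r + q)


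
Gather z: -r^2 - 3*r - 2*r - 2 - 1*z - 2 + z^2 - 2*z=-r^2 - 5*r + z^2 - 3*z - 4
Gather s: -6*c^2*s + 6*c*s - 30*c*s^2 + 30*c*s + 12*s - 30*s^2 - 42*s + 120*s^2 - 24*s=s^2*(90 - 30*c) + s*(-6*c^2 + 36*c - 54)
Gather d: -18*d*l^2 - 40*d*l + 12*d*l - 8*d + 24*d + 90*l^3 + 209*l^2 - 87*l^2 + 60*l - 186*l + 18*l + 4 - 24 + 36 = d*(-18*l^2 - 28*l + 16) + 90*l^3 + 122*l^2 - 108*l + 16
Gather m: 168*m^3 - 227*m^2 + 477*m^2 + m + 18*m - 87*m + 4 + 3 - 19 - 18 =168*m^3 + 250*m^2 - 68*m - 30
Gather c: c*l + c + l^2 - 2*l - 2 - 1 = c*(l + 1) + l^2 - 2*l - 3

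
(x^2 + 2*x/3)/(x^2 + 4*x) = (x + 2/3)/(x + 4)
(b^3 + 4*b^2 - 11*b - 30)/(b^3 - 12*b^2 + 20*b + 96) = (b^2 + 2*b - 15)/(b^2 - 14*b + 48)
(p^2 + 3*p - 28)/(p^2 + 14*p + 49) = (p - 4)/(p + 7)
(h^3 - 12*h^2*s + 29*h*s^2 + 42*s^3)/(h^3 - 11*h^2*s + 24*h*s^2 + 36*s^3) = (-h + 7*s)/(-h + 6*s)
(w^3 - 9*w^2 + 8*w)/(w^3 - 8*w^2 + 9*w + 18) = w*(w^2 - 9*w + 8)/(w^3 - 8*w^2 + 9*w + 18)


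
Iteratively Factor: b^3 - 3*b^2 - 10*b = (b - 5)*(b^2 + 2*b) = b*(b - 5)*(b + 2)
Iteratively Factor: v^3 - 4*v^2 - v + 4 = (v - 4)*(v^2 - 1) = (v - 4)*(v - 1)*(v + 1)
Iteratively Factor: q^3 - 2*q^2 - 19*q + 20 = (q + 4)*(q^2 - 6*q + 5) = (q - 5)*(q + 4)*(q - 1)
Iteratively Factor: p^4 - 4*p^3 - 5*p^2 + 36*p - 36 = (p - 3)*(p^3 - p^2 - 8*p + 12) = (p - 3)*(p - 2)*(p^2 + p - 6) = (p - 3)*(p - 2)^2*(p + 3)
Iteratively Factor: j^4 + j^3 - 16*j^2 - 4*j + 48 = (j + 4)*(j^3 - 3*j^2 - 4*j + 12) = (j - 2)*(j + 4)*(j^2 - j - 6) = (j - 3)*(j - 2)*(j + 4)*(j + 2)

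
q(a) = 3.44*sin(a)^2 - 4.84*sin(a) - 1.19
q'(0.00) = -4.84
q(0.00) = -1.19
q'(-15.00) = 7.08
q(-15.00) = 3.41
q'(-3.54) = 2.00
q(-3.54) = -2.55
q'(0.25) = -3.04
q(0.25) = -2.18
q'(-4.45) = -0.47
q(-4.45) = -2.66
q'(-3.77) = 0.64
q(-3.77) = -2.85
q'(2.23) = -0.37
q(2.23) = -2.87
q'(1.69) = -0.24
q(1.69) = -2.60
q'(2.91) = 3.17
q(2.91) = -2.12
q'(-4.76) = 0.10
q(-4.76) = -2.59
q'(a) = 6.88*sin(a)*cos(a) - 4.84*cos(a)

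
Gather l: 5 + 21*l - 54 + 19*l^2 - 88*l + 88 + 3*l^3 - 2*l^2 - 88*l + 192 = 3*l^3 + 17*l^2 - 155*l + 231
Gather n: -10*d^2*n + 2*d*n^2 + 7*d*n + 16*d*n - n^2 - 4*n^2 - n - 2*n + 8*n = n^2*(2*d - 5) + n*(-10*d^2 + 23*d + 5)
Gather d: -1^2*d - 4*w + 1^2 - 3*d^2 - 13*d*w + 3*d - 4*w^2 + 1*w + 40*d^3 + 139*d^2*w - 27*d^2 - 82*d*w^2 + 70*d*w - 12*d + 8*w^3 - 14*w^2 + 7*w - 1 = 40*d^3 + d^2*(139*w - 30) + d*(-82*w^2 + 57*w - 10) + 8*w^3 - 18*w^2 + 4*w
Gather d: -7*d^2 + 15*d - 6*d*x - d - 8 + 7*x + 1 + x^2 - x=-7*d^2 + d*(14 - 6*x) + x^2 + 6*x - 7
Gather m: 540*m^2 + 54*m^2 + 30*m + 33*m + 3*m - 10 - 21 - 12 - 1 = 594*m^2 + 66*m - 44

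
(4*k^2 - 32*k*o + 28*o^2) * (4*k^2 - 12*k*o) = 16*k^4 - 176*k^3*o + 496*k^2*o^2 - 336*k*o^3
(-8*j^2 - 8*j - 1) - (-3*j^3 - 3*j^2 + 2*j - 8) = 3*j^3 - 5*j^2 - 10*j + 7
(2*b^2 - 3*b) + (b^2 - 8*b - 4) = 3*b^2 - 11*b - 4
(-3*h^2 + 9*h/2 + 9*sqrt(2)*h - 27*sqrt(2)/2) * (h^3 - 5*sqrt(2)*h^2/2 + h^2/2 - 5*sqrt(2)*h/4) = -3*h^5 + 3*h^4 + 33*sqrt(2)*h^4/2 - 171*h^3/4 - 33*sqrt(2)*h^3/2 - 99*sqrt(2)*h^2/8 + 45*h^2 + 135*h/4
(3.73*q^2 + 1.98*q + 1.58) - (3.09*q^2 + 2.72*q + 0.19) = 0.64*q^2 - 0.74*q + 1.39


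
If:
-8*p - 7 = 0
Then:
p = -7/8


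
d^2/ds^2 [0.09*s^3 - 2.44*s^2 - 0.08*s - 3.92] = 0.54*s - 4.88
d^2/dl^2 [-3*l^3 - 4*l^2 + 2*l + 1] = -18*l - 8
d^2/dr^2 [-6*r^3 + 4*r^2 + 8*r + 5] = 8 - 36*r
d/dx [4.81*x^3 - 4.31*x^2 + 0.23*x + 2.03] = 14.43*x^2 - 8.62*x + 0.23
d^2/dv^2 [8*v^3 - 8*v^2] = 48*v - 16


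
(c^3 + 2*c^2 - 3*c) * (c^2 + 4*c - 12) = c^5 + 6*c^4 - 7*c^3 - 36*c^2 + 36*c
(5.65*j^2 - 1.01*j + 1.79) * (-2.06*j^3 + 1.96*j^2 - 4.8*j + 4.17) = -11.639*j^5 + 13.1546*j^4 - 32.787*j^3 + 31.9169*j^2 - 12.8037*j + 7.4643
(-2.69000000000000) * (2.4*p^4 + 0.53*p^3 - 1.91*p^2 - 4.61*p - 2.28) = -6.456*p^4 - 1.4257*p^3 + 5.1379*p^2 + 12.4009*p + 6.1332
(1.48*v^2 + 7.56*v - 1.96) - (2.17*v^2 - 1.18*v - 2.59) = -0.69*v^2 + 8.74*v + 0.63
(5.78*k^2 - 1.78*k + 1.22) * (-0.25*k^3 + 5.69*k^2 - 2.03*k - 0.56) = -1.445*k^5 + 33.3332*k^4 - 22.1666*k^3 + 7.3184*k^2 - 1.4798*k - 0.6832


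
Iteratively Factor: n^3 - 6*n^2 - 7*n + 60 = (n - 5)*(n^2 - n - 12) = (n - 5)*(n + 3)*(n - 4)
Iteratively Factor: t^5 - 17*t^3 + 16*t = (t + 4)*(t^4 - 4*t^3 - t^2 + 4*t) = t*(t + 4)*(t^3 - 4*t^2 - t + 4) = t*(t - 4)*(t + 4)*(t^2 - 1) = t*(t - 4)*(t + 1)*(t + 4)*(t - 1)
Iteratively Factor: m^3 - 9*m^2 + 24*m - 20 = (m - 5)*(m^2 - 4*m + 4) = (m - 5)*(m - 2)*(m - 2)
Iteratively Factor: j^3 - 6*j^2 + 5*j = (j - 5)*(j^2 - j) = (j - 5)*(j - 1)*(j)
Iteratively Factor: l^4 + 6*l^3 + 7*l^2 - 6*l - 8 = (l - 1)*(l^3 + 7*l^2 + 14*l + 8) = (l - 1)*(l + 4)*(l^2 + 3*l + 2) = (l - 1)*(l + 2)*(l + 4)*(l + 1)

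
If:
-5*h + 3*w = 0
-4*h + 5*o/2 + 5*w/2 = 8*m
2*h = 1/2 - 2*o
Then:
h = 3*w/5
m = 5/64 - 7*w/40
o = 1/4 - 3*w/5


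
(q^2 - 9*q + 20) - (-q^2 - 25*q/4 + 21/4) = 2*q^2 - 11*q/4 + 59/4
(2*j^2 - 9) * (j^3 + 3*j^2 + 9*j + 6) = 2*j^5 + 6*j^4 + 9*j^3 - 15*j^2 - 81*j - 54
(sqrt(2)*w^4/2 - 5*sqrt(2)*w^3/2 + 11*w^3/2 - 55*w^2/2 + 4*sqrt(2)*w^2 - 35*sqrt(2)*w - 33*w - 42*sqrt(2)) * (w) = sqrt(2)*w^5/2 - 5*sqrt(2)*w^4/2 + 11*w^4/2 - 55*w^3/2 + 4*sqrt(2)*w^3 - 35*sqrt(2)*w^2 - 33*w^2 - 42*sqrt(2)*w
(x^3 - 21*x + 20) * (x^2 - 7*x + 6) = x^5 - 7*x^4 - 15*x^3 + 167*x^2 - 266*x + 120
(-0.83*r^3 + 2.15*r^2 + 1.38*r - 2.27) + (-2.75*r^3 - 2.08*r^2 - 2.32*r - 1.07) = -3.58*r^3 + 0.0699999999999998*r^2 - 0.94*r - 3.34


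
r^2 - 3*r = r*(r - 3)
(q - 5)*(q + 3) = q^2 - 2*q - 15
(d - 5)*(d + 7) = d^2 + 2*d - 35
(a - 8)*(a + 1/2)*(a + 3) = a^3 - 9*a^2/2 - 53*a/2 - 12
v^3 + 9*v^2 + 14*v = v*(v + 2)*(v + 7)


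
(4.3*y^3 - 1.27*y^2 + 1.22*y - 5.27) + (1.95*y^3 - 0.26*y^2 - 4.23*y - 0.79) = 6.25*y^3 - 1.53*y^2 - 3.01*y - 6.06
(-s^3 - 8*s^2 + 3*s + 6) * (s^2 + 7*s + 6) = -s^5 - 15*s^4 - 59*s^3 - 21*s^2 + 60*s + 36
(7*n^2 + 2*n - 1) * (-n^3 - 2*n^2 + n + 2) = -7*n^5 - 16*n^4 + 4*n^3 + 18*n^2 + 3*n - 2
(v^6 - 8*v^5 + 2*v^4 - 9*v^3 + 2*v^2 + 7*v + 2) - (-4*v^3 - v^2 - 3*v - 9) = v^6 - 8*v^5 + 2*v^4 - 5*v^3 + 3*v^2 + 10*v + 11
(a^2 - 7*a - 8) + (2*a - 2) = a^2 - 5*a - 10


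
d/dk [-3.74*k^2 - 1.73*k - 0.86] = -7.48*k - 1.73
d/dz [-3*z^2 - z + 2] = -6*z - 1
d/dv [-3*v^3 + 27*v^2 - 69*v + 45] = -9*v^2 + 54*v - 69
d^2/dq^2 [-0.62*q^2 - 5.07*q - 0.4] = -1.24000000000000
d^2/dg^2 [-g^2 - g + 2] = -2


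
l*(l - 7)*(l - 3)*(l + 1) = l^4 - 9*l^3 + 11*l^2 + 21*l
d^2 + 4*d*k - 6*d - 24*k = (d - 6)*(d + 4*k)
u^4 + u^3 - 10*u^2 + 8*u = u*(u - 2)*(u - 1)*(u + 4)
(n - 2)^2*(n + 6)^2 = n^4 + 8*n^3 - 8*n^2 - 96*n + 144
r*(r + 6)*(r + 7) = r^3 + 13*r^2 + 42*r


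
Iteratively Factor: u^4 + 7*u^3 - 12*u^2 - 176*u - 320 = (u - 5)*(u^3 + 12*u^2 + 48*u + 64) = (u - 5)*(u + 4)*(u^2 + 8*u + 16) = (u - 5)*(u + 4)^2*(u + 4)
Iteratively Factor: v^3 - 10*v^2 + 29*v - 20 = (v - 1)*(v^2 - 9*v + 20) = (v - 4)*(v - 1)*(v - 5)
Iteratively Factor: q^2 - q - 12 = (q - 4)*(q + 3)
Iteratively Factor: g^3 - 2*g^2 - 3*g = (g + 1)*(g^2 - 3*g) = (g - 3)*(g + 1)*(g)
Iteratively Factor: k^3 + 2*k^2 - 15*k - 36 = (k + 3)*(k^2 - k - 12) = (k - 4)*(k + 3)*(k + 3)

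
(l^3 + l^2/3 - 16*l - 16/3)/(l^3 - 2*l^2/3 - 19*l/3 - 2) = (l^2 - 16)/(l^2 - l - 6)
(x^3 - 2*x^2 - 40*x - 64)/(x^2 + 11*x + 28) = (x^2 - 6*x - 16)/(x + 7)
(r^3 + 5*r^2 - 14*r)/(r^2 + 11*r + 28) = r*(r - 2)/(r + 4)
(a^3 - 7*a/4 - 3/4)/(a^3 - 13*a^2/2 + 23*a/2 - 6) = (2*a^2 + 3*a + 1)/(2*(a^2 - 5*a + 4))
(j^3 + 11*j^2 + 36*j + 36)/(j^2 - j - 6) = (j^2 + 9*j + 18)/(j - 3)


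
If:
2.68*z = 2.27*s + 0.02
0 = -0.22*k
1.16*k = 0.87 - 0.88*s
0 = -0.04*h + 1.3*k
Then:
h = 0.00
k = 0.00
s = 0.99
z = 0.84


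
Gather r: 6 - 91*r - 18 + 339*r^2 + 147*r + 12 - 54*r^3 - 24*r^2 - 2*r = -54*r^3 + 315*r^2 + 54*r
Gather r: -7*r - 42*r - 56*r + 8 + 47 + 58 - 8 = 105 - 105*r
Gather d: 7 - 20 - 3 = -16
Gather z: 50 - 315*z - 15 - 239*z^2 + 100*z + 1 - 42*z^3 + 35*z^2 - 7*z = -42*z^3 - 204*z^2 - 222*z + 36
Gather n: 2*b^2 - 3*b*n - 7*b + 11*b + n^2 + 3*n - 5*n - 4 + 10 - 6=2*b^2 + 4*b + n^2 + n*(-3*b - 2)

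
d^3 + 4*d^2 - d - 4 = (d - 1)*(d + 1)*(d + 4)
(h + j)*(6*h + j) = 6*h^2 + 7*h*j + j^2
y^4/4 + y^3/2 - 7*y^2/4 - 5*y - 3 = (y/2 + 1)^2*(y - 3)*(y + 1)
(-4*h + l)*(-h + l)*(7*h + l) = 28*h^3 - 31*h^2*l + 2*h*l^2 + l^3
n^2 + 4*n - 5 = (n - 1)*(n + 5)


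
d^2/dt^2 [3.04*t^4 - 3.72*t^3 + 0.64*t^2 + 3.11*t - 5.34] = 36.48*t^2 - 22.32*t + 1.28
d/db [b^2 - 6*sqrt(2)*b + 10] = 2*b - 6*sqrt(2)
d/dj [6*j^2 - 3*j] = 12*j - 3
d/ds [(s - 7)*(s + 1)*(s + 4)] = 3*s^2 - 4*s - 31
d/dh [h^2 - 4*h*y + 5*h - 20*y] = 2*h - 4*y + 5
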